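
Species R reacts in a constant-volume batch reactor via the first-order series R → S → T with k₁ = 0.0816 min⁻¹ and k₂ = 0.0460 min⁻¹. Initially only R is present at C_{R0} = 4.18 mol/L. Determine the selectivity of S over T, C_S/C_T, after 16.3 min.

Solving the coupled first-order balances gives C_S(t) = [k₁/(k₂−k₁)]·C_{R0}·(e^(−k₁t) − e^(−k₂t)).
e^(−k₁t) = e^(−0.0816×16.3) = e^(−1.330) = 0.2645; e^(−k₂t) = e^(−0.7498) = 0.4725.
C_S = 0.0816×4.18/(0.0460−0.0816) × (0.2645−0.4725) = (-9.581)×(-0.2080) = 1.993 mol/L.
C_R = C_{R0}e^(−k₁t) = 1.105 mol/L, so C_T = C_{R0}−C_R−C_S = 1.082 mol/L; C_S/C_T = 1.84.

1.84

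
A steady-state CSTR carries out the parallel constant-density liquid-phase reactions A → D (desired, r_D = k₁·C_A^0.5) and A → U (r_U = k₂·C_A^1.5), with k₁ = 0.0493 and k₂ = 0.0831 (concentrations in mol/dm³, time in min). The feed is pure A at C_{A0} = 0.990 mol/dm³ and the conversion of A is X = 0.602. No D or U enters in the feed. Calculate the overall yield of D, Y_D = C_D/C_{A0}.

Exit C_A = C_{A0}(1−X) = 0.990×0.398 = 0.3940 mol/dm³.
A CSTR operates uniformly at the exit composition, giving r_D = 0.03095 and r_U = 0.02055 (each k·C_A^n at C_A = 0.3940).
Fraction of consumed A going to D: r_D/(r_D+r_U) = 0.6009.
C_D = 0.6009·C_{A0}·X = 0.6009×0.990×0.602 = 0.358 mol/dm³; Y_D = C_D/C_{A0} = 0.362.

0.362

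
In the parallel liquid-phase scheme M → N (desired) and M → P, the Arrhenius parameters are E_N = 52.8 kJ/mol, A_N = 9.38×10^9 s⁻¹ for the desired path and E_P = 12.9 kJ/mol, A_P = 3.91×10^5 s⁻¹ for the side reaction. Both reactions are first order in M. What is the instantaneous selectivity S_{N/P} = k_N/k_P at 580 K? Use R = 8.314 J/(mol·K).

6.12

With equal orders, S_{N/P} = k_N/k_P = (A_N/A_P)·exp[(E_P−E_N)/(RT)].
(E_P−E_N)/(RT) = (12.9−52.8)×10³/(8.314×580) = -39900/4822 = -8.274.
k_N/k_P = (9.38×10^9/3.91×10^5)·exp(-8.274) = 23990 × 2.550×10^-4 = 6.12.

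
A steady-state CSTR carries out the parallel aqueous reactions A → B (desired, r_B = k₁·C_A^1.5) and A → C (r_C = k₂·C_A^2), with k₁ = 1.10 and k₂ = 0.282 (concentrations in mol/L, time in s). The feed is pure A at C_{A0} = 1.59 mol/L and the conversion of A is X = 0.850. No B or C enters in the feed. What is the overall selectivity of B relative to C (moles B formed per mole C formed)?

7.99

Exit C_A = C_{A0}(1−X) = 1.59×0.150 = 0.2385 mol/L.
Rates in a CSTR are evaluated at the outlet concentration: r_B = 1.10×0.2385^1.5 = 0.1281, r_C = 0.282×0.2385^2 = 0.01604.
Overall selectivity = C_B/C_C = r_Bτ/(r_Cτ) = r_B/r_C = 7.99.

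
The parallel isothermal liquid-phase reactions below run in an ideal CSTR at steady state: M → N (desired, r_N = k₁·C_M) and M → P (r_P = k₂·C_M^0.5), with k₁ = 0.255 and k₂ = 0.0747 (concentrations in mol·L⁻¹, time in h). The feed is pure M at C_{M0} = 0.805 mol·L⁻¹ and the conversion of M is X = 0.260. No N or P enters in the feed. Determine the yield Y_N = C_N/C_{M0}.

0.188

Exit C_M = C_{M0}(1−X) = 0.805×0.740 = 0.5957 mol·L⁻¹.
Rates in a CSTR are evaluated at the outlet concentration: r_N = 0.255×0.5957 = 0.1519, r_P = 0.0747×0.5957^0.5 = 0.05765.
Fraction of consumed M going to N: r_N/(r_N+r_P) = 0.7249.
C_N = 0.7249·C_{M0}·X = 0.7249×0.805×0.260 = 0.152 mol·L⁻¹; Y_N = C_N/C_{M0} = 0.188.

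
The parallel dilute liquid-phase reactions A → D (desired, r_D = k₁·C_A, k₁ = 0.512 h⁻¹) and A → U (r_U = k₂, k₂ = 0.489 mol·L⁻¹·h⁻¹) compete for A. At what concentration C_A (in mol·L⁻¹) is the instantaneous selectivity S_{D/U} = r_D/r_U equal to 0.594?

0.567 mol·L⁻¹

S_{D/U} = (k₁/k₂)·C_A ⇒ C_A = S·k₂/k₁.
= 0.594×0.489/0.512 = 0.567 mol·L⁻¹.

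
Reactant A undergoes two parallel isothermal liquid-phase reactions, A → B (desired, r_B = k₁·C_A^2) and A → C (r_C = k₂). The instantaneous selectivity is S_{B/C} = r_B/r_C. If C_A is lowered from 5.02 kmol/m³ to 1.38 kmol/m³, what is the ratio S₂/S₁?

S_{B/C} = (k₁/k₂)·C_A^2, so S₂/S₁ = (C_{A,2}/C_{A,1})^2.
= (1.38/5.02)^2 = (0.2749)^2 = 0.0756.

0.0756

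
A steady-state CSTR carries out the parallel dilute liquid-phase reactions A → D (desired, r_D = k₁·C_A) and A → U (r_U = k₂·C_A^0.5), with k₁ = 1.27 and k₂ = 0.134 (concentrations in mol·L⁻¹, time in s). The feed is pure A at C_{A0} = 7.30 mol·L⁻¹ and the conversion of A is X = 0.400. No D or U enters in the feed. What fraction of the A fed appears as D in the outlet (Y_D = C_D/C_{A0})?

0.381

Exit C_A = C_{A0}(1−X) = 7.30×0.600 = 4.380 mol·L⁻¹.
A CSTR operates uniformly at the exit composition, giving r_D = 5.563 and r_U = 0.2804 (each k·C_A^n at C_A = 4.380).
Fraction of consumed A going to D: r_D/(r_D+r_U) = 0.9520.
C_D = 0.9520·C_{A0}·X = 0.9520×7.30×0.400 = 2.78 mol·L⁻¹; Y_D = C_D/C_{A0} = 0.381.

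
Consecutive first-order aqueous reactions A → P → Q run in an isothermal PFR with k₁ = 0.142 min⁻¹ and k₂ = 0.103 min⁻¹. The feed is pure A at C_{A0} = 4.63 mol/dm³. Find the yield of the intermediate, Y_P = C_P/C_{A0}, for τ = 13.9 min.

The intermediate concentration in a first-order A→B→C sequence is C_P = k₁C_{A0}(e^(−k₁τ) − e^(−k₂τ))/(k₂−k₁).
e^(−k₁τ) = e^(−0.142×13.9) = e^(−1.974) = 0.1389; e^(−k₂τ) = e^(−1.432) = 0.2389.
C_P = 0.142×4.63/(0.103−0.142) × (0.1389−0.2389) = (-16.86)×(-0.09997) = 1.685 mol/dm³.
Y_P = C_P/C_{A0} = 1.685/4.63 = 0.364.

0.364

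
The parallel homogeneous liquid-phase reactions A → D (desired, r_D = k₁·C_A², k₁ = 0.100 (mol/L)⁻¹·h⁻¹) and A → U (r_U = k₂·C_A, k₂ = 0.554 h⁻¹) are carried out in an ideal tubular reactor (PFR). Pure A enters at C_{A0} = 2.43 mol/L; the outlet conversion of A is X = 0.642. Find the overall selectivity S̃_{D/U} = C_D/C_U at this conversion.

C_A = C_{A0}(1−X) = 0.8699 mol/L.
Along a PFR/batch, dC_U/dC_A = −r_U/(r_D+r_U) = −k₂/(k₂+k₁·C_A).
Integrating from C_{A0} to C_A: C_U = (0.554/0.100)·ln[(0.554+0.100·2.43)/(0.554+0.100·0.870)] = 5.540·ln(0.7970/0.6410) = 1.207 mol/L.
Then C_D = (C_{A0}−C_A) − C_U = 1.560 − 1.207 = 0.3533 mol/L.
S̃_{D/U} = C_D/C_U = 0.3533/1.207 = 0.293.

0.293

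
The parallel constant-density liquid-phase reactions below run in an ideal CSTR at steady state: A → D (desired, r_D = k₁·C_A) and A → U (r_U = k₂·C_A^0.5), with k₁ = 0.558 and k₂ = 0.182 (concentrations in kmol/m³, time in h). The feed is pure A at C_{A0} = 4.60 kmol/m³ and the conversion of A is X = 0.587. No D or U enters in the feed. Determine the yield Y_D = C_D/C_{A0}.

0.475

Exit C_A = C_{A0}(1−X) = 4.60×0.413 = 1.900 kmol/m³.
In a CSTR the entire volume is at exit conditions, so r_D = 0.558×1.900 = 1.060 and r_U = 0.182×1.900^0.5 = 0.2509.
Fraction of consumed A going to D: r_D/(r_D+r_U) = 0.8086.
C_D = 0.8086·C_{A0}·X = 0.8086×4.60×0.587 = 2.18 kmol/m³; Y_D = C_D/C_{A0} = 0.475.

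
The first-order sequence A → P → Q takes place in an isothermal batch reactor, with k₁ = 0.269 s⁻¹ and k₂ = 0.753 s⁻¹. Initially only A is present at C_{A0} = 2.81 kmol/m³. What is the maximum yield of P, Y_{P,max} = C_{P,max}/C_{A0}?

0.202

At the optimum, C_{P,max}/C_{A0} = (k₁/k₂)^[k₂/(k₂−k₁)].
= (0.269/0.753)^(0.753/(0.753−0.269)) = (0.3572)^(1.556) = 0.2016.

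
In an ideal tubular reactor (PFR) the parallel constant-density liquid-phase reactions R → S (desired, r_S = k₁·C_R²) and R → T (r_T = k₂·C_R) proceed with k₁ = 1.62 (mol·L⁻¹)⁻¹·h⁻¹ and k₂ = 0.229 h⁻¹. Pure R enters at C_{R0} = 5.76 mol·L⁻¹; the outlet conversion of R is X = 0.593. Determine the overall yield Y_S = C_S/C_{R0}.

C_R = C_{R0}(1−X) = 2.344 mol·L⁻¹.
Along a PFR/batch, dC_T/dC_R = −r_T/(r_S+r_T) = −k₂/(k₂+k₁·C_R).
Integrating from C_{R0} to C_R: C_T = (0.229/1.62)·ln[(0.229+1.62·5.76)/(0.229+1.62·2.34)] = 0.1414·ln(9.560/4.027) = 0.1222 mol·L⁻¹.
Then C_S = (C_{R0}−C_R) − C_T = 3.416 − 0.1222 = 3.293 mol·L⁻¹.
Y_S = C_S/C_{R0} = 3.293/5.76 = 0.572.

0.572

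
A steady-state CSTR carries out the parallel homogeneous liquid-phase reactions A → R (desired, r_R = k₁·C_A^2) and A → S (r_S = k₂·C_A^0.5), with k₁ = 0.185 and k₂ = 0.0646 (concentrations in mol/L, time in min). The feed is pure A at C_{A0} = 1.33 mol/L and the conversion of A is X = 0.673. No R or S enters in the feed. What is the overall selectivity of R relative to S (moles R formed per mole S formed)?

0.821

Exit C_A = C_{A0}(1−X) = 1.33×0.327 = 0.4349 mol/L.
Rates in a CSTR are evaluated at the outlet concentration: r_R = 0.185×0.4349^2 = 0.03499, r_S = 0.0646×0.4349^0.5 = 0.04260.
Overall selectivity = C_R/C_S = r_Rτ/(r_Sτ) = r_R/r_S = 0.821.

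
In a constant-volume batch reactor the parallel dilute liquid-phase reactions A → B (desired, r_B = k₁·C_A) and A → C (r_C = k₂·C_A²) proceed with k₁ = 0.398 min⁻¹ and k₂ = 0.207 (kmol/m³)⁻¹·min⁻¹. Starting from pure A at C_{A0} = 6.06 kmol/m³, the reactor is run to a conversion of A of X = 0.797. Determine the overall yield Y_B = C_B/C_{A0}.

0.295

C_A = C_{A0}(1−X) = 1.230 kmol/m³.
Along a PFR/batch, dC_B/dC_A = −r_B/(r_B+r_C) = −k₁/(k₁+k₂·C_A).
Integrating from C_{A0} to C_A: C_B = (0.398/0.207)·ln[(0.398+0.207·6.06)/(0.398+0.207·1.23)] = 1.923·ln(1.652/0.6526) = 1.786 kmol/m³.
Y_B = C_B/C_{A0} = 1.786/6.06 = 0.295.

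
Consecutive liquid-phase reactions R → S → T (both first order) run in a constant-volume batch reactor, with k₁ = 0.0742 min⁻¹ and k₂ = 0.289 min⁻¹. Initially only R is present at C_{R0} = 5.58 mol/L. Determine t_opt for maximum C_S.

Setting dC_S/dt = 0 gives t_opt = ln(k₂/k₁)/(k₂−k₁).
= ln(0.289/0.0742)/(0.289−0.0742) = ln(3.895)/0.2148 = 1.360/0.2148 = 6.33 min.

6.33 min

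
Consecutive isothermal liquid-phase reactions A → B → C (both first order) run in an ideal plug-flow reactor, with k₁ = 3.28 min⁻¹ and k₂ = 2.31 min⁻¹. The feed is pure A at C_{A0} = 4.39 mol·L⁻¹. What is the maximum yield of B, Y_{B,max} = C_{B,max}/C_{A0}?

0.434

At the optimum, C_{B,max}/C_{A0} = (k₁/k₂)^[k₂/(k₂−k₁)].
= (3.28/2.31)^(2.31/(2.31−3.28)) = (1.420)^(-2.381) = 0.4339.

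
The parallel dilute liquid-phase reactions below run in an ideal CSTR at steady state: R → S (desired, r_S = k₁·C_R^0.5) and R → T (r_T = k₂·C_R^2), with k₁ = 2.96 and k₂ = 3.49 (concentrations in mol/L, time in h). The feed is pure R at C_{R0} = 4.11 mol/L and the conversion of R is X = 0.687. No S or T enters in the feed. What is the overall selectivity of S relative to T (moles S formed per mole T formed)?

0.581

Exit C_R = C_{R0}(1−X) = 4.11×0.313 = 1.286 mol/L.
In a CSTR the entire volume is at exit conditions, so r_S = 2.96×1.286^0.5 = 3.357 and r_T = 3.49×1.286^2 = 5.776.
Overall selectivity = C_S/C_T = r_Sτ/(r_Tτ) = r_S/r_T = 0.581.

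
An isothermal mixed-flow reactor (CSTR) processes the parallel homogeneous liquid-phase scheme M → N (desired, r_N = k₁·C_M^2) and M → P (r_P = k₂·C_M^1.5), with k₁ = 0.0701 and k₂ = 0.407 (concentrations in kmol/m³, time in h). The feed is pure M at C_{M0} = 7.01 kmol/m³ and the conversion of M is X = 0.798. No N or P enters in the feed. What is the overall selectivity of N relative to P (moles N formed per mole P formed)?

Exit C_M = C_{M0}(1−X) = 7.01×0.202 = 1.416 kmol/m³.
Rates in a CSTR are evaluated at the outlet concentration: r_N = 0.0701×1.416^2 = 0.1406, r_P = 0.407×1.416^1.5 = 0.6858.
Overall selectivity = C_N/C_P = r_Nτ/(r_Pτ) = r_N/r_P = 0.205.

0.205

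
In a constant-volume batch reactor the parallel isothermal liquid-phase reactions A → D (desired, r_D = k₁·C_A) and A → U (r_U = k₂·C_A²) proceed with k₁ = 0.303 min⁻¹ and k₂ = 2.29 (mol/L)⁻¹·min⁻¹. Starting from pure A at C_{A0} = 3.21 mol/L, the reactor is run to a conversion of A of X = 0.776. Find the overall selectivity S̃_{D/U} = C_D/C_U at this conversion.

0.0783

C_A = C_{A0}(1−X) = 0.7190 mol/L.
Along a PFR/batch, dC_D/dC_A = −r_D/(r_D+r_U) = −k₁/(k₁+k₂·C_A).
Integrating from C_{A0} to C_A: C_D = (0.303/2.29)·ln[(0.303+2.29·3.21)/(0.303+2.29·0.719)] = 0.1323·ln(7.654/1.950) = 0.1810 mol/L.
C_U = (C_{A0}−C_A)−C_D = 2.310 mol/L; S̃_{D/U} = 0.1810/2.310 = 0.0783.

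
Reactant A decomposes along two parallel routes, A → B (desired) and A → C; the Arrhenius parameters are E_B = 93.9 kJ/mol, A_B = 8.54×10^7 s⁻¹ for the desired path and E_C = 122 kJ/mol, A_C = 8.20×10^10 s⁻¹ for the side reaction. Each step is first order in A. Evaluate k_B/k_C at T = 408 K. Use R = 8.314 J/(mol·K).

Since both paths have the same order in A, the concentration cancels and S_{B/C} = k_B/k_C = (A_B/A_C)·exp[(E_C−E_B)/(RT)].
(E_C−E_B)/(RT) = (122−93.9)×10³/(8.314×408) = 28100/3392 = 8.284.
k_B/k_C = (8.54×10^7/8.20×10^10)·exp(8.284) = 0.001041 × 3960 = 4.12.
Since E_B < E_C, lowering the temperature improves selectivity toward B.

4.12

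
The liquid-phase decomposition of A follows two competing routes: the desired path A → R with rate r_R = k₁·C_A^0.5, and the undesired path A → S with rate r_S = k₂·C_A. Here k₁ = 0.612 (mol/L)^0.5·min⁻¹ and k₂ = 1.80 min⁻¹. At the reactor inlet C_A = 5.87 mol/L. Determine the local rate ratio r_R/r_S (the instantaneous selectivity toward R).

S_{R/S} = r_R/r_S = (k₁·C_A^0.5)/(k₂·C_A) = (k₁/k₂)·C_A^-0.5.
= (0.612×5.870^0.5) / (1.80×5.870) = 1.483/10.57 = 0.140.
The undesired path is higher order in A, so low C_A (CSTR or dilute feed) favours R.

0.140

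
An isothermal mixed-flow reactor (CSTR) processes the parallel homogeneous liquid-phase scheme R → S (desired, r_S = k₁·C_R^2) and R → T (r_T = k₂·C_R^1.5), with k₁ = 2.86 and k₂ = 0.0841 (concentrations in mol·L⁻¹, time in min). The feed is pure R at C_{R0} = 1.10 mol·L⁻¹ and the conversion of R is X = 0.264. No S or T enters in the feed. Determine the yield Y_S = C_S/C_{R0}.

0.256

Exit C_R = C_{R0}(1−X) = 1.10×0.736 = 0.8096 mol·L⁻¹.
Rates in a CSTR are evaluated at the outlet concentration: r_S = 2.86×0.8096^2 = 1.875, r_T = 0.0841×0.8096^1.5 = 0.06126.
Fraction of consumed R going to S: r_S/(r_S+r_T) = 0.9684.
C_S = 0.9684·C_{R0}·X = 0.9684×1.10×0.264 = 0.281 mol·L⁻¹; Y_S = C_S/C_{R0} = 0.256.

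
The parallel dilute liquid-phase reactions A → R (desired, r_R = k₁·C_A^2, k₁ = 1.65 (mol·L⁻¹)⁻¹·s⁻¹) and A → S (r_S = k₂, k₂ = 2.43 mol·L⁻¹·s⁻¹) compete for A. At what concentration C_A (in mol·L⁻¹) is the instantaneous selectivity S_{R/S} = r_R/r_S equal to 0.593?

0.935 mol·L⁻¹

S_{R/S} = (k₁/k₂)·C_A^2 ⇒ C_A = (S·k₂/k₁)^(0.5).
= (0.593×2.43/1.65)^(0.5) = (0.8733)^(0.5) = 0.935 mol·L⁻¹.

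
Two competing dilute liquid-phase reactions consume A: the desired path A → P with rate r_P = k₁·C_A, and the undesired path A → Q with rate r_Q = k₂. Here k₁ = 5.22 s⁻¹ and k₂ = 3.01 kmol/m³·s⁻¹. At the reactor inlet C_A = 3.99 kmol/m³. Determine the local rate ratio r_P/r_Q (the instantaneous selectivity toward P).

6.92

S_{P/Q} = r_P/r_Q = (k₁·C_A)/(k₂) = (k₁/k₂)·C_A.
= (5.22×3.990) / (3.01) = 20.83/3.010 = 6.92.
Since the desired path is higher order in A, keeping C_A high (PFR or concentrated feed) favours P.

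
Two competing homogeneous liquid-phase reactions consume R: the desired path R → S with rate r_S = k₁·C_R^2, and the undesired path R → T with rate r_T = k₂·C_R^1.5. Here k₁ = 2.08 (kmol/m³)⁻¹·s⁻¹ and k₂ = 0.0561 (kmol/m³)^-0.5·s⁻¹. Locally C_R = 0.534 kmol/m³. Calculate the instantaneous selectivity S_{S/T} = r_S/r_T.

27.1

S_{S/T} = r_S/r_T = (k₁·C_R^2)/(k₂·C_R^1.5) = (k₁/k₂)·C_R^0.5.
= (2.08×0.5340^2) / (0.0561×0.5340^1.5) = 0.5931/0.02189 = 27.1.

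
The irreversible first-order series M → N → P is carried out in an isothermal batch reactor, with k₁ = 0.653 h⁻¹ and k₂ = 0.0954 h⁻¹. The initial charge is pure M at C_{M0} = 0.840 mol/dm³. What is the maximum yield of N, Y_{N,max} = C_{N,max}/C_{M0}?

0.720

At the optimum, C_{N,max}/C_{M0} = (k₁/k₂)^[k₂/(k₂−k₁)].
= (0.653/0.0954)^(0.0954/(0.0954−0.653)) = (6.845)^(-0.1711) = 0.7196.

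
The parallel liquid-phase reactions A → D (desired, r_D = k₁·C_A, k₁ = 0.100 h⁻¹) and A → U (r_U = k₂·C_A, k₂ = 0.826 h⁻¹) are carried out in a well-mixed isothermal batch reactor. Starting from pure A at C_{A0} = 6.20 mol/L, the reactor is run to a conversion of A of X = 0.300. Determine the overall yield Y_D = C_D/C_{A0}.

0.0324

C_A = C_{A0}(1−X) = 4.340 mol/L.
Both paths are first order in A, so the instantaneous fraction to D is constant: dC_D/d(−C_A) = k₁/(k₁+k₂) = 0.1080.
C_D = 0.1080·(C_{A0}−C_A) = 0.1080×1.860 = 0.201 mol/L.
Y_D = C_D/C_{A0} = 0.2009/6.20 = 0.0324.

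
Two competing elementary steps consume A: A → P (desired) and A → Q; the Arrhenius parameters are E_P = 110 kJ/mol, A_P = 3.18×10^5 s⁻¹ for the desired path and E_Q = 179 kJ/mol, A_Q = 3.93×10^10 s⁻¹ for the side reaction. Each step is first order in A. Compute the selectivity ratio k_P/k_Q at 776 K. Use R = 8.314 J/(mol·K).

0.357

Since both paths have the same order in A, the concentration cancels and S_{P/Q} = k_P/k_Q = (A_P/A_Q)·exp[(E_Q−E_P)/(RT)].
(E_Q−E_P)/(RT) = (179−110)×10³/(8.314×776) = 69000/6452 = 10.69.
k_P/k_Q = (3.18×10^5/3.93×10^10)·exp(10.69) = 8.092×10^-6 × 44131 = 0.357.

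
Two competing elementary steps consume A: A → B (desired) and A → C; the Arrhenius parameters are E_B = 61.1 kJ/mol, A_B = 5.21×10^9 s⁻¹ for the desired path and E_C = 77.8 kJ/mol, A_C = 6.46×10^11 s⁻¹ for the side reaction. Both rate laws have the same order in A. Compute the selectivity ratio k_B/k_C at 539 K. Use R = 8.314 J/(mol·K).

With equal orders, S_{B/C} = k_B/k_C = (A_B/A_C)·exp[(E_C−E_B)/(RT)].
(E_C−E_B)/(RT) = (77.8−61.1)×10³/(8.314×539) = 16700/4481 = 3.727.
k_B/k_C = (5.21×10^9/6.46×10^11)·exp(3.727) = 0.008065 × 41.54 = 0.335.
Since E_B < E_C, lowering the temperature improves selectivity toward B.

0.335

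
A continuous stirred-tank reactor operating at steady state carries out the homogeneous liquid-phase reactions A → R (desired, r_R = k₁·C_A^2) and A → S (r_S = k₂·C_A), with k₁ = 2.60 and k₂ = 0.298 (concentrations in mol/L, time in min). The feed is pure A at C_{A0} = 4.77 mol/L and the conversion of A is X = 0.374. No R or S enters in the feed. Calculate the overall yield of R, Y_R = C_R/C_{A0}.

0.360

Exit C_A = C_{A0}(1−X) = 4.77×0.626 = 2.986 mol/L.
Rates in a CSTR are evaluated at the outlet concentration: r_R = 2.60×2.986^2 = 23.18, r_S = 0.298×2.986 = 0.8898.
Fraction of consumed A going to R: r_R/(r_R+r_S) = 0.9630.
C_R = 0.9630·C_{A0}·X = 0.9630×4.77×0.374 = 1.72 mol/L; Y_R = C_R/C_{A0} = 0.360.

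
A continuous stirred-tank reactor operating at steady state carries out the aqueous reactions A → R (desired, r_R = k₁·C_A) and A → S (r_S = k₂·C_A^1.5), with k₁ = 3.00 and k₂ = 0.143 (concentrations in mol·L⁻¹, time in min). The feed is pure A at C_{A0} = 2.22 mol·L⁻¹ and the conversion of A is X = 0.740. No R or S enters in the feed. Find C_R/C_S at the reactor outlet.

Exit C_A = C_{A0}(1−X) = 2.22×0.260 = 0.5772 mol·L⁻¹.
In a CSTR the entire volume is at exit conditions, so r_R = 3.00×0.5772 = 1.732 and r_S = 0.143×0.5772^1.5 = 0.06271.
Overall selectivity = C_R/C_S = r_Rτ/(r_Sτ) = r_R/r_S = 27.6.

27.6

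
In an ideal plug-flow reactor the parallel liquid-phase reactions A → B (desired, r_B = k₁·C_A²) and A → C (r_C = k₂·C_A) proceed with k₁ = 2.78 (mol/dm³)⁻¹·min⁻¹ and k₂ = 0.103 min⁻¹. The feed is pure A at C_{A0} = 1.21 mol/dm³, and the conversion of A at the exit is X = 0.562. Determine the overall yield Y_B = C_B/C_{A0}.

0.538

C_A = C_{A0}(1−X) = 0.5300 mol/dm³.
Along a PFR/batch, dC_C/dC_A = −r_C/(r_B+r_C) = −k₂/(k₂+k₁·C_A).
Integrating from C_{A0} to C_A: C_C = (0.103/2.78)·ln[(0.103+2.78·1.21)/(0.103+2.78·0.530)] = 0.03705·ln(3.467/1.576) = 0.02920 mol/dm³.
Then C_B = (C_{A0}−C_A) − C_C = 0.6800 − 0.02920 = 0.6508 mol/dm³.
Y_B = C_B/C_{A0} = 0.6508/1.21 = 0.538.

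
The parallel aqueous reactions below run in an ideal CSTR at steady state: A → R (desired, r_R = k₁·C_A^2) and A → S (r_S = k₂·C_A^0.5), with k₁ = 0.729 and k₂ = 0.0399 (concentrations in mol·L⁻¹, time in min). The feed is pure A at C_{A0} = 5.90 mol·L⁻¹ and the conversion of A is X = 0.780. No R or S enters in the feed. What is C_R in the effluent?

4.44 mol·L⁻¹

Exit C_A = C_{A0}(1−X) = 5.90×0.220 = 1.298 mol·L⁻¹.
In a CSTR the entire volume is at exit conditions, so r_R = 0.729×1.298^2 = 1.228 and r_S = 0.0399×1.298^0.5 = 0.04546.
Fraction of consumed A going to R: r_R/(r_R+r_S) = 0.9643.
C_R = 0.9643·C_{A0}·X = 0.9643×5.90×0.780 = 4.44 mol·L⁻¹.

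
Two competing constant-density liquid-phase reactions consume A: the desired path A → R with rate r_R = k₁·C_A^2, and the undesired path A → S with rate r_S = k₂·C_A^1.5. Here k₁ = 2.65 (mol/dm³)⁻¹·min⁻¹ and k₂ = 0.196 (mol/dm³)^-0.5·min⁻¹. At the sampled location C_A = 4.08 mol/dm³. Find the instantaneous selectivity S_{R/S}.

S_{R/S} = r_R/r_S = (k₁·C_A^2)/(k₂·C_A^1.5) = (k₁/k₂)·C_A^0.5.
= (2.65×4.080^2) / (0.196×4.080^1.5) = 44.11/1.615 = 27.3.
Since the desired path is higher order in A, keeping C_A high (PFR or concentrated feed) favours R.

27.3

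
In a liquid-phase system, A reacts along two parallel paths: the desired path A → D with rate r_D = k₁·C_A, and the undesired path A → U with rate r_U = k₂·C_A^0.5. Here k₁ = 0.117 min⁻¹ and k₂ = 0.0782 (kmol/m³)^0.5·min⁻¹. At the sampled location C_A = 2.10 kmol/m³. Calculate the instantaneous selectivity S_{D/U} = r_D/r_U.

2.17

S_{D/U} = r_D/r_U = (k₁·C_A)/(k₂·C_A^0.5) = (k₁/k₂)·C_A^0.5.
= (0.117×2.100) / (0.0782×2.100^0.5) = 0.2457/0.1133 = 2.17.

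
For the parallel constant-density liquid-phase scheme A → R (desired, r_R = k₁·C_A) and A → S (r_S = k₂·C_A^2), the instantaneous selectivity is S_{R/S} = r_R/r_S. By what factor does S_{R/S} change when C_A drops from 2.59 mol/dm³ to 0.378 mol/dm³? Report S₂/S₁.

S_{R/S} = (k₁/k₂)·C_A⁻¹, so S₂/S₁ = (C_{A,2}/C_{A,1})⁻¹.
= 2.59/0.378 = 6.85.
Selectivity toward R rises as C_A falls — low-concentration operation is favoured.

6.85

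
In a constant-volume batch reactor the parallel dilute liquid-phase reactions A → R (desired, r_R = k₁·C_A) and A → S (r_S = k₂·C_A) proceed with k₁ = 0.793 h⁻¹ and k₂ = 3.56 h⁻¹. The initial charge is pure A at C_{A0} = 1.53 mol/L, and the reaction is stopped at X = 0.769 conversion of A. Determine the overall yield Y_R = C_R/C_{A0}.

0.140

C_A = C_{A0}(1−X) = 0.3534 mol/L.
Both paths are first order in A, so the instantaneous fraction to R is constant: dC_R/d(−C_A) = k₁/(k₁+k₂) = 0.1822.
C_R = 0.1822·(C_{A0}−C_A) = 0.1822×1.177 = 0.214 mol/L.
Y_R = C_R/C_{A0} = 0.2143/1.53 = 0.140.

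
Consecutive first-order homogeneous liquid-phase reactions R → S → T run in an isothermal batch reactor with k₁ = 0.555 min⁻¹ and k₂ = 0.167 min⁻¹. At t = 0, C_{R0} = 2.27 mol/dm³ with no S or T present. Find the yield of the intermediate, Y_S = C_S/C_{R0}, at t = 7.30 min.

0.398

The intermediate concentration in a first-order A→B→C sequence is C_S = k₁C_{R0}(e^(−k₁t) − e^(−k₂t))/(k₂−k₁).
e^(−k₁t) = e^(−0.555×7.30) = e^(−4.051) = 0.01740; e^(−k₂t) = e^(−1.219) = 0.2955.
C_S = 0.555×2.27/(0.167−0.555) × (0.01740−0.2955) = (-3.247)×(-0.2781) = 0.9030 mol/dm³.
Y_S = C_S/C_{R0} = 0.9030/2.27 = 0.398.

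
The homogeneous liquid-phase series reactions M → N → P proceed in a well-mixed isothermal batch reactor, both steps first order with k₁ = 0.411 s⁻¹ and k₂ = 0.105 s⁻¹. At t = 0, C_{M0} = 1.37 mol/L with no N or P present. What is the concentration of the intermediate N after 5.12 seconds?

Solving the coupled first-order balances gives C_N(t) = [k₁/(k₂−k₁)]·C_{M0}·(e^(−k₁t) − e^(−k₂t)).
e^(−k₁t) = e^(−0.411×5.12) = e^(−2.104) = 0.1219; e^(−k₂t) = e^(−0.5376) = 0.5841.
C_N = 0.411×1.37/(0.105−0.411) × (0.1219−0.5841) = (-1.840)×(-0.4622) = 0.8505 mol/L.

0.851 mol/L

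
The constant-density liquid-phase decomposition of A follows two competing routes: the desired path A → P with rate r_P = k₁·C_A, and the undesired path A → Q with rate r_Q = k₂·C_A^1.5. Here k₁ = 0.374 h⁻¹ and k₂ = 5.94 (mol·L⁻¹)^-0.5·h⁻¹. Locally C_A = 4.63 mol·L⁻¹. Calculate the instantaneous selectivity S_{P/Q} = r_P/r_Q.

S_{P/Q} = r_P/r_Q = (k₁·C_A)/(k₂·C_A^1.5) = (k₁/k₂)·C_A^-0.5.
= (0.374×4.630) / (5.94×4.630^1.5) = 1.732/59.18 = 0.0293.

0.0293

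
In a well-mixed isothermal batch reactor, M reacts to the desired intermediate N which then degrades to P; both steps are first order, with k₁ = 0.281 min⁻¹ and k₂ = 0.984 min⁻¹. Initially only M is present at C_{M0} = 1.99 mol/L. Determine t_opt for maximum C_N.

1.78 min

Setting dC_N/dt = 0 gives t_opt = ln(k₂/k₁)/(k₂−k₁).
= ln(0.984/0.281)/(0.984−0.281) = ln(3.502)/0.7030 = 1.253/0.7030 = 1.78 min.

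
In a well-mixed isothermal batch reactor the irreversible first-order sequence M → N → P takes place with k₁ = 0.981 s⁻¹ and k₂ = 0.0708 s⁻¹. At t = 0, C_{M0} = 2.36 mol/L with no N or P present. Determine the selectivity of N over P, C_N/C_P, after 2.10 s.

Solving the coupled first-order balances gives C_N(t) = [k₁/(k₂−k₁)]·C_{M0}·(e^(−k₁t) − e^(−k₂t)).
e^(−k₁t) = e^(−0.981×2.10) = e^(−2.060) = 0.1274; e^(−k₂t) = e^(−0.1487) = 0.8618.
C_N = 0.981×2.36/(0.0708−0.981) × (0.1274−0.8618) = (-2.544)×(-0.7344) = 1.868 mol/L.
C_M = C_{M0}e^(−k₁t) = 0.3008 mol/L, so C_P = C_{M0}−C_M−C_N = 0.1912 mol/L; C_N/C_P = 9.77.

9.77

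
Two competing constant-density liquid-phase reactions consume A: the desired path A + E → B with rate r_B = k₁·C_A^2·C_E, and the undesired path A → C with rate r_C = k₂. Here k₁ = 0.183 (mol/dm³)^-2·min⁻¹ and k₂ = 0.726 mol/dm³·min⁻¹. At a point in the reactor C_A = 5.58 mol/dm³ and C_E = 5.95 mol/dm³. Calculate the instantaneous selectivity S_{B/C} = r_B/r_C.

46.7

S_{B/C} = r_B/r_C = (k₁·C_A^2·C_E)/(k₂) = (k₁/k₂)·C_A^2·C_E.
= (0.183×5.580^2×5.950) / (0.726) = 33.90/0.7260 = 46.7.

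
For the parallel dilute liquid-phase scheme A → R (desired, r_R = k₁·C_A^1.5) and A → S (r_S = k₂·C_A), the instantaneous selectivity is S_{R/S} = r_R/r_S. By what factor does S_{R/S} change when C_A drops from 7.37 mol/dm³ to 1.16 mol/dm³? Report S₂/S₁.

S_{R/S} = (k₁/k₂)·C_A^0.5, so S₂/S₁ = (C_{A,2}/C_{A,1})^0.5.
= (1.16/7.37)^0.5 = (0.1574)^0.5 = 0.397.

0.397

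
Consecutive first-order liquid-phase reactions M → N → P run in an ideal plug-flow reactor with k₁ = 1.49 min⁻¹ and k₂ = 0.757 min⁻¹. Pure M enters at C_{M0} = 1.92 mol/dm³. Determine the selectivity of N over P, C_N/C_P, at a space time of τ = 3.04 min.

Solving the coupled first-order balances gives C_N(τ) = [k₁/(k₂−k₁)]·C_{M0}·(e^(−k₁τ) − e^(−k₂τ)).
e^(−k₁τ) = e^(−1.49×3.04) = e^(−4.530) = 0.01078; e^(−k₂τ) = e^(−2.301) = 0.1001.
C_N = 1.49×1.92/(0.757−1.49) × (0.01078−0.1001) = (-3.903)×(-0.08935) = 0.3487 mol/dm³.
C_M = C_{M0}e^(−k₁τ) = 0.02071 mol/dm³, so C_P = C_{M0}−C_M−C_N = 1.551 mol/dm³; C_N/C_P = 0.225.

0.225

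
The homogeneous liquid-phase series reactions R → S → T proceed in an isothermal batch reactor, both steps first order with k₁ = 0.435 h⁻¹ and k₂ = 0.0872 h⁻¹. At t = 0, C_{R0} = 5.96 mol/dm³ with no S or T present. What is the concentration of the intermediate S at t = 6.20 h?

For first-order series with pure R initially, C_S(t) = k₁C_{R0}/(k₂−k₁)·(e^(−k₁t) − e^(−k₂t)).
e^(−k₁t) = e^(−0.435×6.20) = e^(−2.697) = 0.06741; e^(−k₂t) = e^(−0.5406) = 0.5824.
C_S = 0.435×5.96/(0.0872−0.435) × (0.06741−0.5824) = (-7.454)×(-0.5150) = 3.839 mol/dm³.

3.84 mol/dm³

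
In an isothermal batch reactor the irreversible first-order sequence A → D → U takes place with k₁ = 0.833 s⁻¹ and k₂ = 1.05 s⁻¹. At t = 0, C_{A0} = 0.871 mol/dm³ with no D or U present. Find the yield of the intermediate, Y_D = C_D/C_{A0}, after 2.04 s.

0.251

For first-order series with pure A initially, C_D(t) = k₁C_{A0}/(k₂−k₁)·(e^(−k₁t) − e^(−k₂t)).
e^(−k₁t) = e^(−0.833×2.04) = e^(−1.699) = 0.1828; e^(−k₂t) = e^(−2.142) = 0.1174.
C_D = 0.833×0.871/(1.05−0.833) × (0.1828−0.1174) = 3.344×0.06539 = 0.2186 mol/dm³.
Y_D = C_D/C_{A0} = 0.2186/0.871 = 0.251.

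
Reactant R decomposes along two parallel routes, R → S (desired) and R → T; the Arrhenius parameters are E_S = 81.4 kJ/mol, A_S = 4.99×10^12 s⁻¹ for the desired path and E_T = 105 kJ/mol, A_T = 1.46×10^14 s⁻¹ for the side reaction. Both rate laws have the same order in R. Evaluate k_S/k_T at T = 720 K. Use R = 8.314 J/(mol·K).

1.76

k_S/k_T = (A_S/A_T)·exp[−(E_S−E_T)/(RT)] = (A_S/A_T)·exp[(E_T−E_S)/(RT)].
(E_T−E_S)/(RT) = (105−81.4)×10³/(8.314×720) = 23600/5986 = 3.942.
k_S/k_T = (4.99×10^12/1.46×10^14)·exp(3.942) = 0.03418 × 51.55 = 1.76.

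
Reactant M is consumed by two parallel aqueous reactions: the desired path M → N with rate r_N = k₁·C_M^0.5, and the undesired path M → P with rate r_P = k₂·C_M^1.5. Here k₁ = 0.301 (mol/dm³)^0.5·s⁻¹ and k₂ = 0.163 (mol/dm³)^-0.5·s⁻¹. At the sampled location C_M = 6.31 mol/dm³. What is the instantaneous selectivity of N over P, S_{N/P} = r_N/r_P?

S_{N/P} = r_N/r_P = (k₁·C_M^0.5)/(k₂·C_M^1.5) = (k₁/k₂)·C_M⁻¹.
= (0.301×6.310^0.5) / (0.163×6.310^1.5) = 0.7561/2.584 = 0.293.

0.293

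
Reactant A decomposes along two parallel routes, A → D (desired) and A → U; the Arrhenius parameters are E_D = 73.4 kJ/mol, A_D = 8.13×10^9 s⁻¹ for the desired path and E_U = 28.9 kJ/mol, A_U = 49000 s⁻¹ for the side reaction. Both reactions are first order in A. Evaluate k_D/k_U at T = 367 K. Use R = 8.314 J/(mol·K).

With equal orders, S_{D/U} = k_D/k_U = (A_D/A_U)·exp[(E_U−E_D)/(RT)].
(E_U−E_D)/(RT) = (28.9−73.4)×10³/(8.314×367) = -44500/3051 = -14.58.
k_D/k_U = (8.13×10^9/49000)·exp(-14.58) = 1.659×10^5 × 4.636×10^-7 = 0.0769.

0.0769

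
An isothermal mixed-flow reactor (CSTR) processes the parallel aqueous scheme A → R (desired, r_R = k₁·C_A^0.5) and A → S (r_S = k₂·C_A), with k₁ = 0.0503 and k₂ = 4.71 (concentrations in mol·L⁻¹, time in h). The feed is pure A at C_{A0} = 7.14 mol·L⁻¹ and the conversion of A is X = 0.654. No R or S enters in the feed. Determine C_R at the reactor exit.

0.0315 mol·L⁻¹

Exit C_A = C_{A0}(1−X) = 7.14×0.346 = 2.470 mol·L⁻¹.
Rates in a CSTR are evaluated at the outlet concentration: r_R = 0.0503×2.470^0.5 = 0.07906, r_S = 4.71×2.470 = 11.64.
Fraction of consumed A going to R: r_R/(r_R+r_S) = 0.006749.
C_R = 0.006749·C_{A0}·X = 0.006749×7.14×0.654 = 0.0315 mol·L⁻¹.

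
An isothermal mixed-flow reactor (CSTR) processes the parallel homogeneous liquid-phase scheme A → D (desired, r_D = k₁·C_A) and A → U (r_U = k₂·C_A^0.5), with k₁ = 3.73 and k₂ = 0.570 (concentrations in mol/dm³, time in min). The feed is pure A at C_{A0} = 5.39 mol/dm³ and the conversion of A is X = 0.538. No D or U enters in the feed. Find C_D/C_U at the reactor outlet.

10.3

Exit C_A = C_{A0}(1−X) = 5.39×0.462 = 2.490 mol/dm³.
In a CSTR the entire volume is at exit conditions, so r_D = 3.73×2.490 = 9.288 and r_U = 0.570×2.490^0.5 = 0.8995.
Overall selectivity = C_D/C_U = r_Dτ/(r_Uτ) = r_D/r_U = 10.3.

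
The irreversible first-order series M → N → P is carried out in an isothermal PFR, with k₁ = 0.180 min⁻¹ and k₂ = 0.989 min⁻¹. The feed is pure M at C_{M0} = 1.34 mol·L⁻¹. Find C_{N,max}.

0.167 mol·L⁻¹

Evaluating C_N at τ_opt = ln(k₂/k₁)/(k₂−k₁) gives C_{N,max}/C_{M0} = (k₁/k₂)^[k₂/(k₂−k₁)].
= (0.180/0.989)^(0.989/(0.989−0.180)) = (0.1820)^(1.222) = 0.1246.
C_{N,max} = 0.1246×1.34 = 0.167 mol·L⁻¹.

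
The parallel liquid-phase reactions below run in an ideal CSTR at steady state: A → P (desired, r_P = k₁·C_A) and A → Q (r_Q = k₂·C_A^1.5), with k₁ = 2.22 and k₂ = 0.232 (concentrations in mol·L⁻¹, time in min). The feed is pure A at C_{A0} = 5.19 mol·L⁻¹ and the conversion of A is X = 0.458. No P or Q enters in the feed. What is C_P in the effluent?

Exit C_A = C_{A0}(1−X) = 5.19×0.542 = 2.813 mol·L⁻¹.
In a CSTR the entire volume is at exit conditions, so r_P = 2.22×2.813 = 6.245 and r_Q = 0.232×2.813^1.5 = 1.095.
Fraction of consumed A going to P: r_P/(r_P+r_Q) = 0.8509.
C_P = 0.8509·C_{A0}·X = 0.8509×5.19×0.458 = 2.02 mol·L⁻¹.

2.02 mol·L⁻¹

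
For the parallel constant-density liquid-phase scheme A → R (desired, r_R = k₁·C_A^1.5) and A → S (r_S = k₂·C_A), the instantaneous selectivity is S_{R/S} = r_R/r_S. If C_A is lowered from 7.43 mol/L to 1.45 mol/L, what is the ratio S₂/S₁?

0.442

S_{R/S} = (k₁/k₂)·C_A^0.5, so S₂/S₁ = (C_{A,2}/C_{A,1})^0.5.
= (1.45/7.43)^0.5 = (0.1952)^0.5 = 0.442.
Selectivity toward R falls as C_A falls — high-concentration operation is favoured.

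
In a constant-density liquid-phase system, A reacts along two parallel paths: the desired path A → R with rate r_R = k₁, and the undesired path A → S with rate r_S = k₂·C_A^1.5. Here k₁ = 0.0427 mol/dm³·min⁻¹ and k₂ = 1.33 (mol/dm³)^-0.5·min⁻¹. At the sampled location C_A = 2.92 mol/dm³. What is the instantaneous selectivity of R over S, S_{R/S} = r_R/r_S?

0.00643

S_{R/S} = r_R/r_S = (k₁)/(k₂·C_A^1.5) = (k₁/k₂)·C_A^-1.5.
= (0.0427) / (1.33×2.920^1.5) = 0.04270/6.636 = 0.00643.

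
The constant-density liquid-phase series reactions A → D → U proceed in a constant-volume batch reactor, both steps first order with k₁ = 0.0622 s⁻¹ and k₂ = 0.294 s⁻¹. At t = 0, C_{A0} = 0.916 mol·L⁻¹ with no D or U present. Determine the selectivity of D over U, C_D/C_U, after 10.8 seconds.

Solving the coupled first-order balances gives C_D(t) = [k₁/(k₂−k₁)]·C_{A0}·(e^(−k₁t) − e^(−k₂t)).
e^(−k₁t) = e^(−0.0622×10.8) = e^(−0.6718) = 0.5108; e^(−k₂t) = e^(−3.175) = 0.04179.
C_D = 0.0622×0.916/(0.294−0.0622) × (0.5108−0.04179) = 0.2458×0.4690 = 0.1153 mol·L⁻¹.
C_A = C_{A0}e^(−k₁t) = 0.4679 mol·L⁻¹, so C_U = C_{A0}−C_A−C_D = 0.3328 mol·L⁻¹; C_D/C_U = 0.346.

0.346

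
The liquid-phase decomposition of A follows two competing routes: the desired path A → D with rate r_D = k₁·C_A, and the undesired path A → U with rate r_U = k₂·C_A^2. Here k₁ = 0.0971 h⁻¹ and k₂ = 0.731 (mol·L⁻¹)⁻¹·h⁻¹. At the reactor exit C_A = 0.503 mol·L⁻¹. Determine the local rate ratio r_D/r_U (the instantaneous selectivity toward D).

0.264

S_{D/U} = r_D/r_U = (k₁·C_A)/(k₂·C_A^2) = (k₁/k₂)·C_A⁻¹.
= (0.0971×0.5030) / (0.731×0.5030^2) = 0.04884/0.1849 = 0.264.
The undesired path is higher order in A, so low C_A (CSTR or dilute feed) favours D.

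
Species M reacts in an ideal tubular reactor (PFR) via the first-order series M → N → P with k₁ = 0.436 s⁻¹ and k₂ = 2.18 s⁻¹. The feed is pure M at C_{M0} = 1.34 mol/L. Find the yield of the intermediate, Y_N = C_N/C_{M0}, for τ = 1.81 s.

Solving the coupled first-order balances gives C_N(τ) = [k₁/(k₂−k₁)]·C_{M0}·(e^(−k₁τ) − e^(−k₂τ)).
e^(−k₁τ) = e^(−0.436×1.81) = e^(−0.7892) = 0.4542; e^(−k₂τ) = e^(−3.946) = 0.01934.
C_N = 0.436×1.34/(2.18−0.436) × (0.4542−0.01934) = 0.3350×0.4349 = 0.1457 mol/L.
Y_N = C_N/C_{M0} = 0.1457/1.34 = 0.109.

0.109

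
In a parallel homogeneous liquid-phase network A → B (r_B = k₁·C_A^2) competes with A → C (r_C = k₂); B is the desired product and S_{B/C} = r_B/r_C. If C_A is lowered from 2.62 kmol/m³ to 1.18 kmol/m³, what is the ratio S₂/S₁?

S_{B/C} = (k₁/k₂)·C_A^2, so S₂/S₁ = (C_{A,2}/C_{A,1})^2.
= (1.18/2.62)^2 = (0.4504)^2 = 0.203.
Selectivity toward B falls as C_A falls — high-concentration operation is favoured.

0.203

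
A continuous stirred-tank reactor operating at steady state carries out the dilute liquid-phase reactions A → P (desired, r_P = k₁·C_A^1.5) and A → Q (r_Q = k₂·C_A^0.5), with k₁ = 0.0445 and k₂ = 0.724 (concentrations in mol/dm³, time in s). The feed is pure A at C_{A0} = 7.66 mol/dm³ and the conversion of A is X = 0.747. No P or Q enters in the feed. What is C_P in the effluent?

Exit C_A = C_{A0}(1−X) = 7.66×0.253 = 1.938 mol/dm³.
Rates in a CSTR are evaluated at the outlet concentration: r_P = 0.0445×1.938^1.5 = 0.1201, r_Q = 0.724×1.938^0.5 = 1.008.
Fraction of consumed A going to P: r_P/(r_P+r_Q) = 0.1064.
C_P = 0.1064·C_{A0}·X = 0.1064×7.66×0.747 = 0.609 mol/dm³.

0.609 mol/dm³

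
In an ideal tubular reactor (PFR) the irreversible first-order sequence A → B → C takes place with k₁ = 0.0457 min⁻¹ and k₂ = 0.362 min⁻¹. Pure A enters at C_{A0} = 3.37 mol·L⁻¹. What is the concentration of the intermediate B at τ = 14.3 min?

0.251 mol·L⁻¹

Solving the coupled first-order balances gives C_B(τ) = [k₁/(k₂−k₁)]·C_{A0}·(e^(−k₁τ) − e^(−k₂τ)).
e^(−k₁τ) = e^(−0.0457×14.3) = e^(−0.6535) = 0.5202; e^(−k₂τ) = e^(−5.177) = 0.005647.
C_B = 0.0457×3.37/(0.362−0.0457) × (0.5202−0.005647) = 0.4869×0.5146 = 0.2505 mol·L⁻¹.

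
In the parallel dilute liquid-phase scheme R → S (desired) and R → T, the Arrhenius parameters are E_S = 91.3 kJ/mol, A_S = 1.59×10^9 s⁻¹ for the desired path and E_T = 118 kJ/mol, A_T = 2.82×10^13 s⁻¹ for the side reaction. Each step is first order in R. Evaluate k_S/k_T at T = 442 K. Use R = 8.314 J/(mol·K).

0.0807

k_S/k_T = (A_S/A_T)·exp[−(E_S−E_T)/(RT)] = (A_S/A_T)·exp[(E_T−E_S)/(RT)].
(E_T−E_S)/(RT) = (118−91.3)×10³/(8.314×442) = 26700/3675 = 7.266.
k_S/k_T = (1.59×10^9/2.82×10^13)·exp(7.266) = 5.638×10^-5 × 1430 = 0.0807.
Since E_S < E_T, lowering the temperature improves selectivity toward S.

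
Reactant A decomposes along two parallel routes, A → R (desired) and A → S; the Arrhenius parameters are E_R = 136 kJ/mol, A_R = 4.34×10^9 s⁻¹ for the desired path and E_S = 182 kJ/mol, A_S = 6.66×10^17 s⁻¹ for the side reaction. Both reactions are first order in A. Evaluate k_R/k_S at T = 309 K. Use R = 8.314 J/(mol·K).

0.389

Since both paths have the same order in A, the concentration cancels and S_{R/S} = k_R/k_S = (A_R/A_S)·exp[(E_S−E_R)/(RT)].
(E_S−E_R)/(RT) = (182−136)×10³/(8.314×309) = 46000/2569 = 17.91.
k_R/k_S = (4.34×10^9/6.66×10^17)·exp(17.91) = 6.517×10^-9 × 5.975×10^7 = 0.389.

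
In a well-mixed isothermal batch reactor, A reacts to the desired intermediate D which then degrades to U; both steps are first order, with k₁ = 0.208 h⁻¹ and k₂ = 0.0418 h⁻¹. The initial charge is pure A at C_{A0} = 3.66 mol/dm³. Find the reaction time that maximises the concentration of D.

9.65 h

For first-order series the maximum of C_D occurs at t_opt = ln(k₂/k₁)/(k₂−k₁).
= ln(0.0418/0.208)/(0.0418−0.208) = ln(0.2010)/-0.1662 = -1.605/-0.1662 = 9.65 h.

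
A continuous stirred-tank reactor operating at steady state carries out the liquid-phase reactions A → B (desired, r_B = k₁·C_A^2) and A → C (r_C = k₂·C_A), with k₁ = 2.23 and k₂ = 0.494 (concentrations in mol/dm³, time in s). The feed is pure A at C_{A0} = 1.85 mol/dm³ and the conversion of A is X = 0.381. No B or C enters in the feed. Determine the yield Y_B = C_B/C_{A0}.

0.319

Exit C_A = C_{A0}(1−X) = 1.85×0.619 = 1.145 mol/dm³.
A CSTR operates uniformly at the exit composition, giving r_B = 2.924 and r_C = 0.5657 (each k·C_A^n at C_A = 1.145).
Fraction of consumed A going to B: r_B/(r_B+r_C) = 0.8379.
C_B = 0.8379·C_{A0}·X = 0.8379×1.85×0.381 = 0.591 mol/dm³; Y_B = C_B/C_{A0} = 0.319.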